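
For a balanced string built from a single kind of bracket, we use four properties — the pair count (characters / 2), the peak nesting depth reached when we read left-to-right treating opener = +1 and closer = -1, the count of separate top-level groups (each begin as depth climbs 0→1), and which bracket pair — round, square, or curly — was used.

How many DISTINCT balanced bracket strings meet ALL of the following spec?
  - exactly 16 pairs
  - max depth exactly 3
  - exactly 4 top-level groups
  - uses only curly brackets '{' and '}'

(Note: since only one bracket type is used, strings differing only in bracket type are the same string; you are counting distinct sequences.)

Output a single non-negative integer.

Answer: 230201

Derivation:
Spec: pairs=16 depth=3 groups=4
Count(depth <= 3) = 230656
Count(depth <= 2) = 455
Count(depth == 3) = 230656 - 455 = 230201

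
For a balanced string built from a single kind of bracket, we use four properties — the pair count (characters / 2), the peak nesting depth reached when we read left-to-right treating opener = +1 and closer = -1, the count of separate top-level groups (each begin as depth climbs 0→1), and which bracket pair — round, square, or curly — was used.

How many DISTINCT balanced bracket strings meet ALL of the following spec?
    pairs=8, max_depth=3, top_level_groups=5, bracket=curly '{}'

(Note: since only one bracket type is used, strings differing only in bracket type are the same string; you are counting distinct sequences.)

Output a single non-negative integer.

Spec: pairs=8 depth=3 groups=5
Count(depth <= 3) = 70
Count(depth <= 2) = 35
Count(depth == 3) = 70 - 35 = 35

Answer: 35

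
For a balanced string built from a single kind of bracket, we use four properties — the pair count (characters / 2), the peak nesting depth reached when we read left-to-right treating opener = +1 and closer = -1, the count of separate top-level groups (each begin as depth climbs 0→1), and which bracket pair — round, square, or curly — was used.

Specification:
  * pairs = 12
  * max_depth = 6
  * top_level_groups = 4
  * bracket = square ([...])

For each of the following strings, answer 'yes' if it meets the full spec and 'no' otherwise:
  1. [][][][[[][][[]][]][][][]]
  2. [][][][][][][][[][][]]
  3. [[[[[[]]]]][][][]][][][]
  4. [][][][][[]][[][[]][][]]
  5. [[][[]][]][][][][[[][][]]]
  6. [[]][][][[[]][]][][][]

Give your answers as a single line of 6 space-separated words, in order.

Answer: no no yes no no no

Derivation:
String 1 '[][][][[[][][[]][]][][][]]': depth seq [1 0 1 0 1 0 1 2 3 2 3 2 3 4 3 2 3 2 1 2 1 2 1 2 1 0]
  -> pairs=13 depth=4 groups=4 -> no
String 2 '[][][][][][][][[][][]]': depth seq [1 0 1 0 1 0 1 0 1 0 1 0 1 0 1 2 1 2 1 2 1 0]
  -> pairs=11 depth=2 groups=8 -> no
String 3 '[[[[[[]]]]][][][]][][][]': depth seq [1 2 3 4 5 6 5 4 3 2 1 2 1 2 1 2 1 0 1 0 1 0 1 0]
  -> pairs=12 depth=6 groups=4 -> yes
String 4 '[][][][][[]][[][[]][][]]': depth seq [1 0 1 0 1 0 1 0 1 2 1 0 1 2 1 2 3 2 1 2 1 2 1 0]
  -> pairs=12 depth=3 groups=6 -> no
String 5 '[[][[]][]][][][][[[][][]]]': depth seq [1 2 1 2 3 2 1 2 1 0 1 0 1 0 1 0 1 2 3 2 3 2 3 2 1 0]
  -> pairs=13 depth=3 groups=5 -> no
String 6 '[[]][][][[[]][]][][][]': depth seq [1 2 1 0 1 0 1 0 1 2 3 2 1 2 1 0 1 0 1 0 1 0]
  -> pairs=11 depth=3 groups=7 -> no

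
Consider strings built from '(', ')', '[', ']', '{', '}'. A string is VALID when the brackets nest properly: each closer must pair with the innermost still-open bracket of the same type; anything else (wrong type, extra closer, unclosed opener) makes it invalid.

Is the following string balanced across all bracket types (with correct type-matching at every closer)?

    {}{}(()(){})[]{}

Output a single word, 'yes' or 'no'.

Answer: yes

Derivation:
pos 0: push '{'; stack = {
pos 1: '}' matches '{'; pop; stack = (empty)
pos 2: push '{'; stack = {
pos 3: '}' matches '{'; pop; stack = (empty)
pos 4: push '('; stack = (
pos 5: push '('; stack = ((
pos 6: ')' matches '('; pop; stack = (
pos 7: push '('; stack = ((
pos 8: ')' matches '('; pop; stack = (
pos 9: push '{'; stack = ({
pos 10: '}' matches '{'; pop; stack = (
pos 11: ')' matches '('; pop; stack = (empty)
pos 12: push '['; stack = [
pos 13: ']' matches '['; pop; stack = (empty)
pos 14: push '{'; stack = {
pos 15: '}' matches '{'; pop; stack = (empty)
end: stack empty → VALID
Verdict: properly nested → yes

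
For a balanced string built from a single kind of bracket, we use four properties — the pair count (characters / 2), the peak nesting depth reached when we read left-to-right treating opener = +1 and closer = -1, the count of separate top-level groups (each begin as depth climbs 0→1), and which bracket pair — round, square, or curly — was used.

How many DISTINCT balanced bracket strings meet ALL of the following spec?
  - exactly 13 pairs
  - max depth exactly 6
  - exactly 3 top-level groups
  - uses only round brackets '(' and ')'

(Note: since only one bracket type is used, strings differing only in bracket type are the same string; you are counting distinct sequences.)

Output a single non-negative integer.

Spec: pairs=13 depth=6 groups=3
Count(depth <= 6) = 135828
Count(depth <= 5) = 109497
Count(depth == 6) = 135828 - 109497 = 26331

Answer: 26331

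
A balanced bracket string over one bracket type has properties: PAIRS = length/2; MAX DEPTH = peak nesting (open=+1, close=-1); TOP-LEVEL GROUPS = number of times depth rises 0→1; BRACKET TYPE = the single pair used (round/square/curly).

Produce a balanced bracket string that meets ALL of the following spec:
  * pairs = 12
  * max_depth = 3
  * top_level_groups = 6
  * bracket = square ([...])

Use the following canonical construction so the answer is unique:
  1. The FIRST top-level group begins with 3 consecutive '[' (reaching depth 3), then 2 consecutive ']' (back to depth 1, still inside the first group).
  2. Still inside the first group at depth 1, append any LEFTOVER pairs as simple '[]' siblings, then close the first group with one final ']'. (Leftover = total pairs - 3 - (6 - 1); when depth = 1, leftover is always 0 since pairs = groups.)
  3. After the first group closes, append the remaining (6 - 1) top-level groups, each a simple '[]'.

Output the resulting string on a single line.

Answer: [[[]][][][][]][][][][][]

Derivation:
Spec: pairs=12 depth=3 groups=6
Leftover pairs = 12 - 3 - (6-1) = 4
First group: deep chain of depth 3 + 4 sibling pairs
Remaining 5 groups: simple '[]' each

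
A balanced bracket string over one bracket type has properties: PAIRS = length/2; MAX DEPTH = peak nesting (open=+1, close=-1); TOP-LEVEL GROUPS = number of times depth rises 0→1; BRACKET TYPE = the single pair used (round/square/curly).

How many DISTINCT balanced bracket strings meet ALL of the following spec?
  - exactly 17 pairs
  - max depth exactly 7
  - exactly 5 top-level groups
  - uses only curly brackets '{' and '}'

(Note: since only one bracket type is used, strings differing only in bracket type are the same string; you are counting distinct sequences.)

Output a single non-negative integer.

Answer: 700235

Derivation:
Spec: pairs=17 depth=7 groups=5
Count(depth <= 7) = 8644545
Count(depth <= 6) = 7944310
Count(depth == 7) = 8644545 - 7944310 = 700235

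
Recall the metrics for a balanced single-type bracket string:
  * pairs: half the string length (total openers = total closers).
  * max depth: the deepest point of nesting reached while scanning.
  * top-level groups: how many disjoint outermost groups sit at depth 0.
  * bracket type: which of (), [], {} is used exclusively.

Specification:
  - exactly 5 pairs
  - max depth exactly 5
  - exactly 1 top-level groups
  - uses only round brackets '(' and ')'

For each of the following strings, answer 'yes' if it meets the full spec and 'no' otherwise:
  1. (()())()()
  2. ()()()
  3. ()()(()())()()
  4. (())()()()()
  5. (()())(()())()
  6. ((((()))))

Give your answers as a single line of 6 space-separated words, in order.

Answer: no no no no no yes

Derivation:
String 1 '(()())()()': depth seq [1 2 1 2 1 0 1 0 1 0]
  -> pairs=5 depth=2 groups=3 -> no
String 2 '()()()': depth seq [1 0 1 0 1 0]
  -> pairs=3 depth=1 groups=3 -> no
String 3 '()()(()())()()': depth seq [1 0 1 0 1 2 1 2 1 0 1 0 1 0]
  -> pairs=7 depth=2 groups=5 -> no
String 4 '(())()()()()': depth seq [1 2 1 0 1 0 1 0 1 0 1 0]
  -> pairs=6 depth=2 groups=5 -> no
String 5 '(()())(()())()': depth seq [1 2 1 2 1 0 1 2 1 2 1 0 1 0]
  -> pairs=7 depth=2 groups=3 -> no
String 6 '((((()))))': depth seq [1 2 3 4 5 4 3 2 1 0]
  -> pairs=5 depth=5 groups=1 -> yes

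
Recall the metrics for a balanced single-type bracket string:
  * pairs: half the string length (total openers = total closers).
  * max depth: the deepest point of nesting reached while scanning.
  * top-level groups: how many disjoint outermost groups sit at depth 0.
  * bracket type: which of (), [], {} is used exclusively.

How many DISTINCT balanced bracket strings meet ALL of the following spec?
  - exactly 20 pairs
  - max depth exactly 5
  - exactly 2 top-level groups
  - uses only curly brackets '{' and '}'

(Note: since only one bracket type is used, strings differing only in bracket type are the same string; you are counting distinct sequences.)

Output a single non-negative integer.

Spec: pairs=20 depth=5 groups=2
Count(depth <= 5) = 344373773
Count(depth <= 4) = 64093031
Count(depth == 5) = 344373773 - 64093031 = 280280742

Answer: 280280742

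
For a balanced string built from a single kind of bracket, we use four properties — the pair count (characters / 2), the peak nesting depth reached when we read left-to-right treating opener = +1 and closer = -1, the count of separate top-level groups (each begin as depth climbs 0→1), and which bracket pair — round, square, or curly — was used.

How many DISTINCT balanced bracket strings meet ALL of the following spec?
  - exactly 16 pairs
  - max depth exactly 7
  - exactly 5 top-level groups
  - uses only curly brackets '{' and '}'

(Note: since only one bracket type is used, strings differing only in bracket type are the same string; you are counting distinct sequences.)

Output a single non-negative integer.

Answer: 142025

Derivation:
Spec: pairs=16 depth=7 groups=5
Count(depth <= 7) = 2364050
Count(depth <= 6) = 2222025
Count(depth == 7) = 2364050 - 2222025 = 142025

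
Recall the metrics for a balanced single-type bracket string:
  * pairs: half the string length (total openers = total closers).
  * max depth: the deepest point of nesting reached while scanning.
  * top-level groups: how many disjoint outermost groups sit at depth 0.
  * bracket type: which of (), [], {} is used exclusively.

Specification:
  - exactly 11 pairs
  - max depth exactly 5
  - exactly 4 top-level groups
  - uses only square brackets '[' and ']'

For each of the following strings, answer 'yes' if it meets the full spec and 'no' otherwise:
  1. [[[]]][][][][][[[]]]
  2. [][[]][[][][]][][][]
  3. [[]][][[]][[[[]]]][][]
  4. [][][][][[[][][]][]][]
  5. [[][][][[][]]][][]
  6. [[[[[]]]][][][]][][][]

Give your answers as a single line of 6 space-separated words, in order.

String 1 '[[[]]][][][][][[[]]]': depth seq [1 2 3 2 1 0 1 0 1 0 1 0 1 0 1 2 3 2 1 0]
  -> pairs=10 depth=3 groups=6 -> no
String 2 '[][[]][[][][]][][][]': depth seq [1 0 1 2 1 0 1 2 1 2 1 2 1 0 1 0 1 0 1 0]
  -> pairs=10 depth=2 groups=6 -> no
String 3 '[[]][][[]][[[[]]]][][]': depth seq [1 2 1 0 1 0 1 2 1 0 1 2 3 4 3 2 1 0 1 0 1 0]
  -> pairs=11 depth=4 groups=6 -> no
String 4 '[][][][][[[][][]][]][]': depth seq [1 0 1 0 1 0 1 0 1 2 3 2 3 2 3 2 1 2 1 0 1 0]
  -> pairs=11 depth=3 groups=6 -> no
String 5 '[[][][][[][]]][][]': depth seq [1 2 1 2 1 2 1 2 3 2 3 2 1 0 1 0 1 0]
  -> pairs=9 depth=3 groups=3 -> no
String 6 '[[[[[]]]][][][]][][][]': depth seq [1 2 3 4 5 4 3 2 1 2 1 2 1 2 1 0 1 0 1 0 1 0]
  -> pairs=11 depth=5 groups=4 -> yes

Answer: no no no no no yes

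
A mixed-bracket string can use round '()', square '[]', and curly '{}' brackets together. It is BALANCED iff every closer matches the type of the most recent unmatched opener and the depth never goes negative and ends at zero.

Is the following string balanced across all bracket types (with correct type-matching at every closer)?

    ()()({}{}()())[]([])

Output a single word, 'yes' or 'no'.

Answer: yes

Derivation:
pos 0: push '('; stack = (
pos 1: ')' matches '('; pop; stack = (empty)
pos 2: push '('; stack = (
pos 3: ')' matches '('; pop; stack = (empty)
pos 4: push '('; stack = (
pos 5: push '{'; stack = ({
pos 6: '}' matches '{'; pop; stack = (
pos 7: push '{'; stack = ({
pos 8: '}' matches '{'; pop; stack = (
pos 9: push '('; stack = ((
pos 10: ')' matches '('; pop; stack = (
pos 11: push '('; stack = ((
pos 12: ')' matches '('; pop; stack = (
pos 13: ')' matches '('; pop; stack = (empty)
pos 14: push '['; stack = [
pos 15: ']' matches '['; pop; stack = (empty)
pos 16: push '('; stack = (
pos 17: push '['; stack = ([
pos 18: ']' matches '['; pop; stack = (
pos 19: ')' matches '('; pop; stack = (empty)
end: stack empty → VALID
Verdict: properly nested → yes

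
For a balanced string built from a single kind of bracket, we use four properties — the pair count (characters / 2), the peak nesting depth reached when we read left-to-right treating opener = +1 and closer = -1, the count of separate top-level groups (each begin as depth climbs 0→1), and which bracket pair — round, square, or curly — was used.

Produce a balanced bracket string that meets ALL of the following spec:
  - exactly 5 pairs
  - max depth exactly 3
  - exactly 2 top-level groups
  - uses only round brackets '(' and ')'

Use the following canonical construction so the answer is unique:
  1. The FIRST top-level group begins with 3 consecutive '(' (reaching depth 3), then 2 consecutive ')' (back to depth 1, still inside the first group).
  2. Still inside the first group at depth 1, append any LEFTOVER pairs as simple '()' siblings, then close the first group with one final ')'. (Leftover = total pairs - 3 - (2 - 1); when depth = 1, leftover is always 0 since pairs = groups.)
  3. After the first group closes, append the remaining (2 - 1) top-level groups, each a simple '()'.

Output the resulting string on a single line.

Answer: ((())())()

Derivation:
Spec: pairs=5 depth=3 groups=2
Leftover pairs = 5 - 3 - (2-1) = 1
First group: deep chain of depth 3 + 1 sibling pairs
Remaining 1 groups: simple '()' each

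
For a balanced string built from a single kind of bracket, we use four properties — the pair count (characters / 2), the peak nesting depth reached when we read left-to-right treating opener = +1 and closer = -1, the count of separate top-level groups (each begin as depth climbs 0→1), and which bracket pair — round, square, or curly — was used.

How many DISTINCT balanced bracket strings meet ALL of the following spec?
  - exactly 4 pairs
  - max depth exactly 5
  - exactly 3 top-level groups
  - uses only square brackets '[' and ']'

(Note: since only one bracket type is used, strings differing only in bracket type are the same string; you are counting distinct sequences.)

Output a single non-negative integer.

Spec: pairs=4 depth=5 groups=3
Count(depth <= 5) = 3
Count(depth <= 4) = 3
Count(depth == 5) = 3 - 3 = 0

Answer: 0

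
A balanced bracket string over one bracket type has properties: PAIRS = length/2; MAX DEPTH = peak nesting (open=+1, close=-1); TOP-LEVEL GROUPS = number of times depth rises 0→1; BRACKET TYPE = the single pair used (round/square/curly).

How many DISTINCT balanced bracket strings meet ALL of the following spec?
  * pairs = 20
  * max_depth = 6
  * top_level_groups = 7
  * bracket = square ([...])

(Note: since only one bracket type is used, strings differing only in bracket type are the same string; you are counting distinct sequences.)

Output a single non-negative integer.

Answer: 20494250

Derivation:
Spec: pairs=20 depth=6 groups=7
Count(depth <= 6) = 109297426
Count(depth <= 5) = 88803176
Count(depth == 6) = 109297426 - 88803176 = 20494250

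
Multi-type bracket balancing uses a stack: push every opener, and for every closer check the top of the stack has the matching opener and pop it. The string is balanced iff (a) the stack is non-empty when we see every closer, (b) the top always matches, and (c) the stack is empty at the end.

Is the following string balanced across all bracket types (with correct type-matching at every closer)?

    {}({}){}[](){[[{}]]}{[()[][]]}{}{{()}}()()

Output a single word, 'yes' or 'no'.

pos 0: push '{'; stack = {
pos 1: '}' matches '{'; pop; stack = (empty)
pos 2: push '('; stack = (
pos 3: push '{'; stack = ({
pos 4: '}' matches '{'; pop; stack = (
pos 5: ')' matches '('; pop; stack = (empty)
pos 6: push '{'; stack = {
pos 7: '}' matches '{'; pop; stack = (empty)
pos 8: push '['; stack = [
pos 9: ']' matches '['; pop; stack = (empty)
pos 10: push '('; stack = (
pos 11: ')' matches '('; pop; stack = (empty)
pos 12: push '{'; stack = {
pos 13: push '['; stack = {[
pos 14: push '['; stack = {[[
pos 15: push '{'; stack = {[[{
pos 16: '}' matches '{'; pop; stack = {[[
pos 17: ']' matches '['; pop; stack = {[
pos 18: ']' matches '['; pop; stack = {
pos 19: '}' matches '{'; pop; stack = (empty)
pos 20: push '{'; stack = {
pos 21: push '['; stack = {[
pos 22: push '('; stack = {[(
pos 23: ')' matches '('; pop; stack = {[
pos 24: push '['; stack = {[[
pos 25: ']' matches '['; pop; stack = {[
pos 26: push '['; stack = {[[
pos 27: ']' matches '['; pop; stack = {[
pos 28: ']' matches '['; pop; stack = {
pos 29: '}' matches '{'; pop; stack = (empty)
pos 30: push '{'; stack = {
pos 31: '}' matches '{'; pop; stack = (empty)
pos 32: push '{'; stack = {
pos 33: push '{'; stack = {{
pos 34: push '('; stack = {{(
pos 35: ')' matches '('; pop; stack = {{
pos 36: '}' matches '{'; pop; stack = {
pos 37: '}' matches '{'; pop; stack = (empty)
pos 38: push '('; stack = (
pos 39: ')' matches '('; pop; stack = (empty)
pos 40: push '('; stack = (
pos 41: ')' matches '('; pop; stack = (empty)
end: stack empty → VALID
Verdict: properly nested → yes

Answer: yes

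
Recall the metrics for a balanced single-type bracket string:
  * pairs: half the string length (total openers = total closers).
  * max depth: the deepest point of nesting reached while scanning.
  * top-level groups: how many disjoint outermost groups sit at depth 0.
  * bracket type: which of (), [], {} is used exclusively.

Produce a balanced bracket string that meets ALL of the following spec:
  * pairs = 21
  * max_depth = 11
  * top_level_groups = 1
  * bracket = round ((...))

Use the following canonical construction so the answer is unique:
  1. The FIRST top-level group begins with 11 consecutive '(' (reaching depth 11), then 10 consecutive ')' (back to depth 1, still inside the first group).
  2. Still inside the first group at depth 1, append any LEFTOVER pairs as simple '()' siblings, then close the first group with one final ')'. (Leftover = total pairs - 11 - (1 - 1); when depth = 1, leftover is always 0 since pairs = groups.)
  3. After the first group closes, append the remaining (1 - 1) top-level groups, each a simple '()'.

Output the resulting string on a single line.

Spec: pairs=21 depth=11 groups=1
Leftover pairs = 21 - 11 - (1-1) = 10
First group: deep chain of depth 11 + 10 sibling pairs
Remaining 0 groups: simple '()' each

Answer: ((((((((((())))))))))()()()()()()()()()())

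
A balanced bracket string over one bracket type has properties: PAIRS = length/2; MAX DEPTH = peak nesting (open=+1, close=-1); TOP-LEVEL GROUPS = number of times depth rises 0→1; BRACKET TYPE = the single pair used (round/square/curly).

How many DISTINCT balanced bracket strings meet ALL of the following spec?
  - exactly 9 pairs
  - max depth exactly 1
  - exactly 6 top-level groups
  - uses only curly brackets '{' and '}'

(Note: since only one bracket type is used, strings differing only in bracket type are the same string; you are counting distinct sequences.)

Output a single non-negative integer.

Spec: pairs=9 depth=1 groups=6
Count(depth <= 1) = 0
Count(depth <= 0) = 0
Count(depth == 1) = 0 - 0 = 0

Answer: 0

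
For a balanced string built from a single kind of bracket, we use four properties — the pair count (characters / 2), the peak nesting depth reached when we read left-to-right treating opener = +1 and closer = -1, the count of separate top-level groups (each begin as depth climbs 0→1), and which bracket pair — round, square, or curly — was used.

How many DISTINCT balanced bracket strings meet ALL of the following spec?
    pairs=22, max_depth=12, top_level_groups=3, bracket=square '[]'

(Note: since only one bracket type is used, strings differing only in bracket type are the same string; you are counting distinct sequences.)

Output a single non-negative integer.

Spec: pairs=22 depth=12 groups=3
Count(depth <= 12) = 17867272176
Count(depth <= 11) = 17771778765
Count(depth == 12) = 17867272176 - 17771778765 = 95493411

Answer: 95493411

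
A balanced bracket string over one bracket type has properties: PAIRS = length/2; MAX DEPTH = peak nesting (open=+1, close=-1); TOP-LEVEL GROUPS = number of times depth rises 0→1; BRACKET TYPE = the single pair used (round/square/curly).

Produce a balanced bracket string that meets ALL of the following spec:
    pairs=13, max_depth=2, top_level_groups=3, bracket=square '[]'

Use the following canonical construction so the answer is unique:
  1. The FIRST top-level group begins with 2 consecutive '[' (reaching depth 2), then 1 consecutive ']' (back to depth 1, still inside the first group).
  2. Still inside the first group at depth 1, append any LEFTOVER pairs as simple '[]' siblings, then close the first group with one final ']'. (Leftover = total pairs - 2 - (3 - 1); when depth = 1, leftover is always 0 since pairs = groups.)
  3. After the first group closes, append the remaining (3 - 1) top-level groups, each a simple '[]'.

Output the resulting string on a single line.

Spec: pairs=13 depth=2 groups=3
Leftover pairs = 13 - 2 - (3-1) = 9
First group: deep chain of depth 2 + 9 sibling pairs
Remaining 2 groups: simple '[]' each

Answer: [[][][][][][][][][][]][][]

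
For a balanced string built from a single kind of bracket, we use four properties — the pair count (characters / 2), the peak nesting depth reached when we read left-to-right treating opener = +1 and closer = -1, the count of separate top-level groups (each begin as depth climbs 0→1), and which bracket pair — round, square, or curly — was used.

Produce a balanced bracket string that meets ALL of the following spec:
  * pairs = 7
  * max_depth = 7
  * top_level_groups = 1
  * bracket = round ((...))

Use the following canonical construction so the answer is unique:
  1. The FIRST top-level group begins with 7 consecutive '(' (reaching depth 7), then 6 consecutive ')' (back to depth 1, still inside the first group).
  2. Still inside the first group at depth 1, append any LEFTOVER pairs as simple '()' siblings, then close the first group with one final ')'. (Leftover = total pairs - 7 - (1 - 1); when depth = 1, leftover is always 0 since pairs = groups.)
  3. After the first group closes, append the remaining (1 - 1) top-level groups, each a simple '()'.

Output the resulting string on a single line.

Answer: ((((((()))))))

Derivation:
Spec: pairs=7 depth=7 groups=1
Leftover pairs = 7 - 7 - (1-1) = 0
First group: deep chain of depth 7 + 0 sibling pairs
Remaining 0 groups: simple '()' each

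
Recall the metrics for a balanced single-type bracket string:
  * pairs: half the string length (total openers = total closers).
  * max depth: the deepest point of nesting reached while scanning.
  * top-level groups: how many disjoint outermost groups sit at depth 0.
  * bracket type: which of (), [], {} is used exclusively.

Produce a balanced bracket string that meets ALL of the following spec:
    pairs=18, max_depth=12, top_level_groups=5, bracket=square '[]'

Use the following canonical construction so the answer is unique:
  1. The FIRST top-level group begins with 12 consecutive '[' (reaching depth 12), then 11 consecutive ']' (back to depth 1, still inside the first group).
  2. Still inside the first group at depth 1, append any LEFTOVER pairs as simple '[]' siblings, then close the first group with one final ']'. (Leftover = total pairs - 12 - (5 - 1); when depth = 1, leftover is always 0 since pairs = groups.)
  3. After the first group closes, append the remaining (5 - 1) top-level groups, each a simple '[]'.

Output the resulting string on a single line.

Spec: pairs=18 depth=12 groups=5
Leftover pairs = 18 - 12 - (5-1) = 2
First group: deep chain of depth 12 + 2 sibling pairs
Remaining 4 groups: simple '[]' each

Answer: [[[[[[[[[[[[]]]]]]]]]]][][]][][][][]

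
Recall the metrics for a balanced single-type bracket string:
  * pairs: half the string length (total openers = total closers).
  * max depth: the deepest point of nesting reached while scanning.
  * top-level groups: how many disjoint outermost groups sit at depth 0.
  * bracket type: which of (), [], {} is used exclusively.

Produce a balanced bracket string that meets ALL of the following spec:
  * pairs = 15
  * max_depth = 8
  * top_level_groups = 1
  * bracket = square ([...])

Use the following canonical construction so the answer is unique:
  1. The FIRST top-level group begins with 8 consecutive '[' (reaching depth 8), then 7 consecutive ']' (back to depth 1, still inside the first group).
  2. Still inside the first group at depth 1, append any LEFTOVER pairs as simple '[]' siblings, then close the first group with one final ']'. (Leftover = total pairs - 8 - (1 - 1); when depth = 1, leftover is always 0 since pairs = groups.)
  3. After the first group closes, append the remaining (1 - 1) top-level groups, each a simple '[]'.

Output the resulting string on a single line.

Answer: [[[[[[[[]]]]]]][][][][][][][]]

Derivation:
Spec: pairs=15 depth=8 groups=1
Leftover pairs = 15 - 8 - (1-1) = 7
First group: deep chain of depth 8 + 7 sibling pairs
Remaining 0 groups: simple '[]' each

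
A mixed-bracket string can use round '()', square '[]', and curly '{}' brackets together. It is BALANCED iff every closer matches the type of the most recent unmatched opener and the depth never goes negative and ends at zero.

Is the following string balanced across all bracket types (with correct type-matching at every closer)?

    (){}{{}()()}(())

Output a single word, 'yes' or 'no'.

pos 0: push '('; stack = (
pos 1: ')' matches '('; pop; stack = (empty)
pos 2: push '{'; stack = {
pos 3: '}' matches '{'; pop; stack = (empty)
pos 4: push '{'; stack = {
pos 5: push '{'; stack = {{
pos 6: '}' matches '{'; pop; stack = {
pos 7: push '('; stack = {(
pos 8: ')' matches '('; pop; stack = {
pos 9: push '('; stack = {(
pos 10: ')' matches '('; pop; stack = {
pos 11: '}' matches '{'; pop; stack = (empty)
pos 12: push '('; stack = (
pos 13: push '('; stack = ((
pos 14: ')' matches '('; pop; stack = (
pos 15: ')' matches '('; pop; stack = (empty)
end: stack empty → VALID
Verdict: properly nested → yes

Answer: yes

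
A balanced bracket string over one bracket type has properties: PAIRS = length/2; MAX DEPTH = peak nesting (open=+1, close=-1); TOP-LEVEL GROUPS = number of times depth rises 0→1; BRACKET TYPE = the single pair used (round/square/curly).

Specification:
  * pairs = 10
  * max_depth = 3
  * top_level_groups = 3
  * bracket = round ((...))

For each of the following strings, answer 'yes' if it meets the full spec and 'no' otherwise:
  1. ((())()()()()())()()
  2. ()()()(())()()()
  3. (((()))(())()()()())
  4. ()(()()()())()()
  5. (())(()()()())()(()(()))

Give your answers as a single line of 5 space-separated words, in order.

String 1 '((())()()()()())()()': depth seq [1 2 3 2 1 2 1 2 1 2 1 2 1 2 1 0 1 0 1 0]
  -> pairs=10 depth=3 groups=3 -> yes
String 2 '()()()(())()()()': depth seq [1 0 1 0 1 0 1 2 1 0 1 0 1 0 1 0]
  -> pairs=8 depth=2 groups=7 -> no
String 3 '(((()))(())()()()())': depth seq [1 2 3 4 3 2 1 2 3 2 1 2 1 2 1 2 1 2 1 0]
  -> pairs=10 depth=4 groups=1 -> no
String 4 '()(()()()())()()': depth seq [1 0 1 2 1 2 1 2 1 2 1 0 1 0 1 0]
  -> pairs=8 depth=2 groups=4 -> no
String 5 '(())(()()()())()(()(()))': depth seq [1 2 1 0 1 2 1 2 1 2 1 2 1 0 1 0 1 2 1 2 3 2 1 0]
  -> pairs=12 depth=3 groups=4 -> no

Answer: yes no no no no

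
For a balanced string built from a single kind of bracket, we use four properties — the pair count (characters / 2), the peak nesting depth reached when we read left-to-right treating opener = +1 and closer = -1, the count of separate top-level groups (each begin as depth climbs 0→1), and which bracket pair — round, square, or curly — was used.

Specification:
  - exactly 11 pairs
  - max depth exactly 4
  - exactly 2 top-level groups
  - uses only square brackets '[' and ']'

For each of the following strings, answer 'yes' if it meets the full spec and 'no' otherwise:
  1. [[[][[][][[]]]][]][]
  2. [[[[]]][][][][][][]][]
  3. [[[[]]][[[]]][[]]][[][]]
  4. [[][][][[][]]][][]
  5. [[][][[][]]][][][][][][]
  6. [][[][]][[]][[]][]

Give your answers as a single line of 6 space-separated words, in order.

Answer: no yes no no no no

Derivation:
String 1 '[[[][[][][[]]]][]][]': depth seq [1 2 3 2 3 4 3 4 3 4 5 4 3 2 1 2 1 0 1 0]
  -> pairs=10 depth=5 groups=2 -> no
String 2 '[[[[]]][][][][][][]][]': depth seq [1 2 3 4 3 2 1 2 1 2 1 2 1 2 1 2 1 2 1 0 1 0]
  -> pairs=11 depth=4 groups=2 -> yes
String 3 '[[[[]]][[[]]][[]]][[][]]': depth seq [1 2 3 4 3 2 1 2 3 4 3 2 1 2 3 2 1 0 1 2 1 2 1 0]
  -> pairs=12 depth=4 groups=2 -> no
String 4 '[[][][][[][]]][][]': depth seq [1 2 1 2 1 2 1 2 3 2 3 2 1 0 1 0 1 0]
  -> pairs=9 depth=3 groups=3 -> no
String 5 '[[][][[][]]][][][][][][]': depth seq [1 2 1 2 1 2 3 2 3 2 1 0 1 0 1 0 1 0 1 0 1 0 1 0]
  -> pairs=12 depth=3 groups=7 -> no
String 6 '[][[][]][[]][[]][]': depth seq [1 0 1 2 1 2 1 0 1 2 1 0 1 2 1 0 1 0]
  -> pairs=9 depth=2 groups=5 -> no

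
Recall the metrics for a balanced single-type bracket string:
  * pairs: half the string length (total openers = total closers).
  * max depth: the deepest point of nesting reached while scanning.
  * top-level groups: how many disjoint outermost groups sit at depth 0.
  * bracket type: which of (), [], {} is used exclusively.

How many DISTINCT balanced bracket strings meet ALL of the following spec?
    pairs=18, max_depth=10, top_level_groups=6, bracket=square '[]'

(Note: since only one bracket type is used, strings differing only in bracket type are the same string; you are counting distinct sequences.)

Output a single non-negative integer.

Answer: 15132

Derivation:
Spec: pairs=18 depth=10 groups=6
Count(depth <= 10) = 17296551
Count(depth <= 9) = 17281419
Count(depth == 10) = 17296551 - 17281419 = 15132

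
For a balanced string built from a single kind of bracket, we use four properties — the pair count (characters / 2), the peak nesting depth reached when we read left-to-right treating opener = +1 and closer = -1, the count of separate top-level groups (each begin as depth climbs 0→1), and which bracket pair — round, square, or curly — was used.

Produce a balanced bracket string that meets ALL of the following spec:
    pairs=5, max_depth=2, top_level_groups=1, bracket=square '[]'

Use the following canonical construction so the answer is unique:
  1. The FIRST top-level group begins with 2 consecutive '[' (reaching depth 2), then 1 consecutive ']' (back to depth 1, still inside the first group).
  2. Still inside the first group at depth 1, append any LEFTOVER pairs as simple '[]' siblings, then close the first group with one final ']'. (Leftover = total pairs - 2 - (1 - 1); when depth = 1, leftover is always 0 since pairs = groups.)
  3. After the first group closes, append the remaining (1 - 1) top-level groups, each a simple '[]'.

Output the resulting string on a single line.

Answer: [[][][][]]

Derivation:
Spec: pairs=5 depth=2 groups=1
Leftover pairs = 5 - 2 - (1-1) = 3
First group: deep chain of depth 2 + 3 sibling pairs
Remaining 0 groups: simple '[]' each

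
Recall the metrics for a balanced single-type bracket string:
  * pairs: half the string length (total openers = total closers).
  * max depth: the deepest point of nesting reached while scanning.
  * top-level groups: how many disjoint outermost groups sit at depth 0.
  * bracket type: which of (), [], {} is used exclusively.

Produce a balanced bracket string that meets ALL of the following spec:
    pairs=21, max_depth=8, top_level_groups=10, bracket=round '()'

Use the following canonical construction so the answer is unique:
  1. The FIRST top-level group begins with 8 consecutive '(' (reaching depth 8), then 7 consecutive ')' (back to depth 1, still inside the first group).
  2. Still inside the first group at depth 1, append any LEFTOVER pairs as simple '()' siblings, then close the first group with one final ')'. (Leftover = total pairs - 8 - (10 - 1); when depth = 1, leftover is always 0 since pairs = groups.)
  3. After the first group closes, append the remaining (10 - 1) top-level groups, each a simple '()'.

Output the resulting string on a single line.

Answer: (((((((()))))))()()()())()()()()()()()()()

Derivation:
Spec: pairs=21 depth=8 groups=10
Leftover pairs = 21 - 8 - (10-1) = 4
First group: deep chain of depth 8 + 4 sibling pairs
Remaining 9 groups: simple '()' each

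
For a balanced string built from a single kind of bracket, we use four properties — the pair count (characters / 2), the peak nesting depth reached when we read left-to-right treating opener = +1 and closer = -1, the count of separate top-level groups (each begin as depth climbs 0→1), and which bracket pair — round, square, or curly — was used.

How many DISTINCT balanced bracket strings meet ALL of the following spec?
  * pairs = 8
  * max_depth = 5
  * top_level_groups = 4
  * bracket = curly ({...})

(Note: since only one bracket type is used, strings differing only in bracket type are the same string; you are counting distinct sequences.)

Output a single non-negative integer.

Spec: pairs=8 depth=5 groups=4
Count(depth <= 5) = 165
Count(depth <= 4) = 161
Count(depth == 5) = 165 - 161 = 4

Answer: 4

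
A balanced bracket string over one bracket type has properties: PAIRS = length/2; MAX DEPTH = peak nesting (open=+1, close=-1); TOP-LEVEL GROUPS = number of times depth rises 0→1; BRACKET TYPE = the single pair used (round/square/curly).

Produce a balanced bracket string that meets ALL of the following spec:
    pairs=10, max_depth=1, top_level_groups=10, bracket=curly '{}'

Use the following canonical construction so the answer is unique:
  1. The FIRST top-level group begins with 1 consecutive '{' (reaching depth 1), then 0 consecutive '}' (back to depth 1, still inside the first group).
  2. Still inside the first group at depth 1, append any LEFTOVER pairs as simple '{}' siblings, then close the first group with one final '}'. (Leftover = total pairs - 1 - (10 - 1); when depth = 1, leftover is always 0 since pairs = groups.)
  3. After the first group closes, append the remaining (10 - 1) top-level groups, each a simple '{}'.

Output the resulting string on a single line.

Spec: pairs=10 depth=1 groups=10
Leftover pairs = 10 - 1 - (10-1) = 0
First group: deep chain of depth 1 + 0 sibling pairs
Remaining 9 groups: simple '{}' each

Answer: {}{}{}{}{}{}{}{}{}{}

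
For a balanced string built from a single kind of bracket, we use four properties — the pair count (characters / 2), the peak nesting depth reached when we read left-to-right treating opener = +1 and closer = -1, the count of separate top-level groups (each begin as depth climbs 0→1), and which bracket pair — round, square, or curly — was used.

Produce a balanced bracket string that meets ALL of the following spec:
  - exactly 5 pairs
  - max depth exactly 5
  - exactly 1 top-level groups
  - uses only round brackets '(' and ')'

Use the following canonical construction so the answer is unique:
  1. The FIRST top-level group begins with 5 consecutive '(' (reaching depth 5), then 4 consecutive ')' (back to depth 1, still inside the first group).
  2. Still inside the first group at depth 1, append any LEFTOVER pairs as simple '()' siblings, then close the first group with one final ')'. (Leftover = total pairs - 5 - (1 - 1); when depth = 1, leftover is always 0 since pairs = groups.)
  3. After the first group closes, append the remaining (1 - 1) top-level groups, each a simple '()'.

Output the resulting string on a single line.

Spec: pairs=5 depth=5 groups=1
Leftover pairs = 5 - 5 - (1-1) = 0
First group: deep chain of depth 5 + 0 sibling pairs
Remaining 0 groups: simple '()' each

Answer: ((((()))))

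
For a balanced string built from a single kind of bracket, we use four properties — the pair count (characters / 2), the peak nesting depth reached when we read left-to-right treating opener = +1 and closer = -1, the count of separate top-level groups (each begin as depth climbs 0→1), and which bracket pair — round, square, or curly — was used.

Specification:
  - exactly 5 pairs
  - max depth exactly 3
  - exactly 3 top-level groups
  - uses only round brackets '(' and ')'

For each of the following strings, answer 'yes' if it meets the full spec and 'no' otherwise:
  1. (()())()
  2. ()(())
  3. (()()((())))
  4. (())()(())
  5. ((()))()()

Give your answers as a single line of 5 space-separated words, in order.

Answer: no no no no yes

Derivation:
String 1 '(()())()': depth seq [1 2 1 2 1 0 1 0]
  -> pairs=4 depth=2 groups=2 -> no
String 2 '()(())': depth seq [1 0 1 2 1 0]
  -> pairs=3 depth=2 groups=2 -> no
String 3 '(()()((())))': depth seq [1 2 1 2 1 2 3 4 3 2 1 0]
  -> pairs=6 depth=4 groups=1 -> no
String 4 '(())()(())': depth seq [1 2 1 0 1 0 1 2 1 0]
  -> pairs=5 depth=2 groups=3 -> no
String 5 '((()))()()': depth seq [1 2 3 2 1 0 1 0 1 0]
  -> pairs=5 depth=3 groups=3 -> yes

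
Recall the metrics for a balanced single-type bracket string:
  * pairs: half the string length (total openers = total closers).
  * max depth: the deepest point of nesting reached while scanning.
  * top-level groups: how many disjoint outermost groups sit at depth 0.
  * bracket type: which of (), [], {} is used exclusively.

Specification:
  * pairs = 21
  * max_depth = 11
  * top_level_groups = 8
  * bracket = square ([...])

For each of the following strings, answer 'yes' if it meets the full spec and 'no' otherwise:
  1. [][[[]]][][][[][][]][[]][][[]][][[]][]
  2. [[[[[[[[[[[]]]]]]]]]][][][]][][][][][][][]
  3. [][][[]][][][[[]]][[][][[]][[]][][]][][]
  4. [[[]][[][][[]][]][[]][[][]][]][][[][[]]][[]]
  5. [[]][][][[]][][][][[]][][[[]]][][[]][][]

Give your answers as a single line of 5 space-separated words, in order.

String 1 '[][[[]]][][][[][][]][[]][][[]][][[]][]': depth seq [1 0 1 2 3 2 1 0 1 0 1 0 1 2 1 2 1 2 1 0 1 2 1 0 1 0 1 2 1 0 1 0 1 2 1 0 1 0]
  -> pairs=19 depth=3 groups=11 -> no
String 2 '[[[[[[[[[[[]]]]]]]]]][][][]][][][][][][][]': depth seq [1 2 3 4 5 6 7 8 9 10 11 10 9 8 7 6 5 4 3 2 1 2 1 2 1 2 1 0 1 0 1 0 1 0 1 0 1 0 1 0 1 0]
  -> pairs=21 depth=11 groups=8 -> yes
String 3 '[][][[]][][][[[]]][[][][[]][[]][][]][][]': depth seq [1 0 1 0 1 2 1 0 1 0 1 0 1 2 3 2 1 0 1 2 1 2 1 2 3 2 1 2 3 2 1 2 1 2 1 0 1 0 1 0]
  -> pairs=20 depth=3 groups=9 -> no
String 4 '[[[]][[][][[]][]][[]][[][]][]][][[][[]]][[]]': depth seq [1 2 3 2 1 2 3 2 3 2 3 4 3 2 3 2 1 2 3 2 1 2 3 2 3 2 1 2 1 0 1 0 1 2 1 2 3 2 1 0 1 2 1 0]
  -> pairs=22 depth=4 groups=4 -> no
String 5 '[[]][][][[]][][][][[]][][[[]]][][[]][][]': depth seq [1 2 1 0 1 0 1 0 1 2 1 0 1 0 1 0 1 0 1 2 1 0 1 0 1 2 3 2 1 0 1 0 1 2 1 0 1 0 1 0]
  -> pairs=20 depth=3 groups=14 -> no

Answer: no yes no no no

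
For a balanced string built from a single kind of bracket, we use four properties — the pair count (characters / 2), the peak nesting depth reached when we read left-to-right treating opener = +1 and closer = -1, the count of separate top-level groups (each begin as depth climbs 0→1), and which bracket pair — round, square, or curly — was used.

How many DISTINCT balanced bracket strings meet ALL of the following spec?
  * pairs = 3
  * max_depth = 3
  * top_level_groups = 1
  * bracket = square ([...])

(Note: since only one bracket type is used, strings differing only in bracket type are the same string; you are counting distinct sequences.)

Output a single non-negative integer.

Spec: pairs=3 depth=3 groups=1
Count(depth <= 3) = 2
Count(depth <= 2) = 1
Count(depth == 3) = 2 - 1 = 1

Answer: 1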